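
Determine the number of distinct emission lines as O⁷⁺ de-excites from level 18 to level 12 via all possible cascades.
21

The electron can occupy levels n = 12, 13, ..., 18 during de-excitation — that is m = 18 - 12 + 1 = 7 distinct levels.

The number of distinct spectral lines equals the number of ways to choose 2 of these m levels (each pair gives one possible emission transition):

Number of lines = m(m-1)/2 = 7×6/2 = 21

These correspond to all possible transitions between the 7 levels:
18 → 17, 18 → 16, 18 → 15, 18 → 14, 18 → 13, 18 → 12, 17 → 16, 17 → 15...

Each transition produces a photon with a unique energy (and thus wavelength). This count does not depend on Z.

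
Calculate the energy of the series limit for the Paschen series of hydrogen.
1.5117 eV

The series limit corresponds to the transition from n = ∞ to n = 3.
This is the highest energy (shortest wavelength) transition in the Paschen series.

E_∞ = 0 eV
E_3 = -13.6057 / 3² = -1.5117 eV

Energy at series limit:
ΔE = E_∞ - E_3 = 0 - (-1.5117) = 1.5117 eV

This energy equals the ionization energy from the n = 3 state of hydrogen.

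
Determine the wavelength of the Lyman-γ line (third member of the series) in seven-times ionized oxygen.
1.519 nm

The lines of a series are numbered from the longest wavelength (smallest ΔE) outward; the third line is the transition from n = n_f + 3 to n_f.
The Lyman series has all transitions ending at n_f = 1.

For O⁷⁺ (Z = 8), the third line (γ-line) is the jump from n = 4 to n = 1:
E_4 = -13.6057 × 8² / 4² = -54.42280 eV
E_1 = -13.6057 × 8² / 1² = -870.76480 eV
ΔE = E_4 - E_1 = 816.34200 eV

λ = hc/E = 1239.84 eV·nm / 816.34200 eV
λ = 1.519 nm

This is the γ-line of the Lyman series in O⁷⁺.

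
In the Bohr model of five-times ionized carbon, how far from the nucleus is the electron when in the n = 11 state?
1.0672 nm (or 10.6717 Å)

The Bohr radius formula is:
r_n = n² a₀ / Z

where a₀ = 0.0529177 nm is the Bohr radius.

For C⁵⁺ (Z = 6) at n = 11:
r_11 = 11² × 0.0529177 nm / 6
r_11 = 121 × 0.0529177 nm / 6
r_11 = 6.40304 nm / 6
r_11 = 1.0672 nm

The electron orbits at approximately 1.0672 nm from the nucleus.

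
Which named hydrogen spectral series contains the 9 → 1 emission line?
Lyman series

The spectral series in hydrogen are named based on the final (lower) energy level:
- Lyman series: n_final = 1 (ultraviolet)
- Balmer series: n_final = 2 (visible/near-UV)
- Paschen series: n_final = 3 (infrared)
- Brackett series: n_final = 4 (infrared)
- Pfund series: n_final = 5 (far infrared)

Since this transition ends at n = 1, it belongs to the Lyman series.

For reference, this 9 → 1 line has photon energy
ΔE = 13.6057 eV × (1/1² - 1/9²) = 13.4377284 eV,
corresponding to wavelength λ = hc/ΔE = 1239.84 eV·nm / 13.4377284 eV = 92.26559 nm in the ultraviolet region.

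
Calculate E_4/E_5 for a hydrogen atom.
1.5625

Using E_n = -13.6057 Z² / n² eV with Z = 1:

E_4 = -13.6057 / 4² = -13.6057 / 16 = -0.85035625 eV
E_5 = -13.6057 / 5² = -13.6057 / 25 = -0.54422800 eV

The ratio is:
E_4/E_5 = (-0.85035625) / (-0.54422800)
E_4/E_5 = (-13.6057/16) / (-13.6057/25)
E_4/E_5 = 25/16
E_4/E_5 = 1.5625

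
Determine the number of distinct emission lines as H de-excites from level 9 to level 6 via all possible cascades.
6

The electron can occupy levels n = 6, 7, ..., 9 during de-excitation — that is m = 9 - 6 + 1 = 4 distinct levels.

The number of distinct spectral lines equals the number of ways to choose 2 of these m levels (each pair gives one possible emission transition):

Number of lines = m(m-1)/2 = 4×3/2 = 6

These correspond to all possible transitions between the 4 levels:
9 → 8, 9 → 7, 9 → 6, 8 → 7, 8 → 6, 7 → 6

Each transition produces a photon with a unique energy (and thus wavelength). This count does not depend on Z.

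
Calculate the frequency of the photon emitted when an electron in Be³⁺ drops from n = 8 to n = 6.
6.397e+14 Hz

First, find the transition energy:
E_8 = -13.6057 × 4² / 8² = -3.401425 eV
E_6 = -13.6057 × 4² / 6² = -6.046978 eV
|ΔE| = |E_6 - E_8| = 2.645553 eV

Convert to Joules: E = 2.645553 eV × (1.602177 × 10⁻¹⁹ J/eV) = 4.23864e-19 J

Using E = hf:
f = E/h = 4.23864e-19 J / (6.62607 × 10⁻³⁴ J·s)
f = 6.397e+14 Hz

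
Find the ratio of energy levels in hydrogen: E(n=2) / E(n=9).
20.250000

Using E_n = -13.6057 Z² / n² eV with Z = 1:

E_2 = -13.6057 / 2² = -13.6057 / 4 = -3.401425000000 eV
E_9 = -13.6057 / 9² = -13.6057 / 81 = -0.167971604938 eV

The ratio is:
E_2/E_9 = (-3.401425000000) / (-0.167971604938)
E_2/E_9 = (-13.6057/4) / (-13.6057/81)
E_2/E_9 = 81/4
E_2/E_9 = 20.250000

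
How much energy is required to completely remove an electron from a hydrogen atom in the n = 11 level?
0.1124 eV

The ionization energy is the energy needed to remove the electron completely (n → ∞).

For hydrogen, E_n = -13.6057 eV / n².

At n = 11: E_11 = -13.6057 / 11² = -0.1124438 eV
At n = ∞: E_∞ = 0 eV

Ionization energy = E_∞ - E_11 = 0 - (-0.1124438) = 0.1124438 eV
Ionization energy ≈ 0.1124 eV

This is also called the binding energy of the electron in state n = 11.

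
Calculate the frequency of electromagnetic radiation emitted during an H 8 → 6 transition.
4.00e+13 Hz

First, find the transition energy:
E_8 = -13.6057 / 8² = -0.212589 eV
E_6 = -13.6057 / 6² = -0.377936 eV
|ΔE| = |E_6 - E_8| = 0.165347 eV

Convert to Joules: E = 0.165347 eV × (1.602177 × 10⁻¹⁹ J/eV) = 2.6492e-20 J

Using E = hf:
f = E/h = 2.6492e-20 J / (6.62607 × 10⁻³⁴ J·s)
f = 4.00e+13 Hz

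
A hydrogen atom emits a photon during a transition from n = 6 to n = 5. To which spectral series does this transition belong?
Pfund series

The spectral series in hydrogen are named based on the final (lower) energy level:
- Lyman series: n_final = 1 (ultraviolet)
- Balmer series: n_final = 2 (visible/near-UV)
- Paschen series: n_final = 3 (infrared)
- Brackett series: n_final = 4 (infrared)
- Pfund series: n_final = 5 (far infrared)

Since this transition ends at n = 5, it belongs to the Pfund series.

For reference, this 6 → 5 line has photon energy
ΔE = 13.6057 eV × (1/5² - 1/6²) = 0.1662918889 eV,
corresponding to wavelength λ = hc/ΔE = 1239.84 eV·nm / 0.1662918889 eV = 7455.8056 nm in the far infrared region.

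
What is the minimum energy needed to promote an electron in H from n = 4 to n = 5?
0.3061 eV

The energy levels of a hydrogen-like atom are E_n = -13.6057 eV / n².

Energy at n = 4: E_4 = -13.6057 / 4² = -0.8503563 eV
Energy at n = 5: E_5 = -13.6057 / 5² = -0.5442280 eV

The excitation energy is the difference:
ΔE = E_5 - E_4
ΔE = -0.5442280 - (-0.8503563)
ΔE = 0.3061 eV

Since this is positive, energy must be absorbed (photon absorption).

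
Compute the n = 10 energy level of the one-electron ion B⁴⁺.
-3.40143 eV

For hydrogen-like ions, the energy levels scale with Z²:
E_n = -13.6057 Z² / n² eV

For B⁴⁺ (Z = 5) at n = 10:
E_10 = -13.6057 × 5² / 10²
E_10 = -13.6057 × 25 / 100
E_10 = -340.1425 / 100
E_10 = -3.40143 eV

The energy is 25 times more negative than hydrogen at the same n due to the stronger nuclear charge.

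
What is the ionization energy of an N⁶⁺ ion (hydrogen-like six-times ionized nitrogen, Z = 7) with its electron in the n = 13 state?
3.94485 eV

The ionization energy is the energy needed to remove the electron completely (n → ∞).

For a hydrogen-like ion with Z = 7, E_n = -13.6057 Z² / n² eV.

At n = 13: E_13 = -13.6057 × 7² / 13² = -3.94484793 eV
At n = ∞: E_∞ = 0 eV

Ionization energy = E_∞ - E_13 = 0 - (-3.94484793) = 3.94484793 eV
Ionization energy ≈ 3.94485 eV

This is also called the binding energy of the electron in state n = 13.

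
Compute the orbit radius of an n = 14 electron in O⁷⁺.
1.2965 nm (or 12.9648 Å)

The Bohr radius formula is:
r_n = n² a₀ / Z

where a₀ = 0.0529177 nm is the Bohr radius.

For O⁷⁺ (Z = 8) at n = 14:
r_14 = 14² × 0.0529177 nm / 8
r_14 = 196 × 0.0529177 nm / 8
r_14 = 10.37187 nm / 8
r_14 = 1.2965 nm

The electron orbits at approximately 1.2965 nm from the nucleus.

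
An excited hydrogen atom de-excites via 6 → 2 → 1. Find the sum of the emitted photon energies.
13.228 eV

The energy levels of hydrogen are E_n = -13.6057 / n² eV.

First transition (6 → 2):
ΔE₁ = |E_2 - E_6|
ΔE₁ = |-3.401425000 - (-0.377936111)| = 3.023489 eV

Second transition (2 → 1):
ΔE₂ = |E_1 - E_2|
ΔE₂ = |-13.605700000 - (-3.401425000)| = 10.204275 eV

Total energy released:
E_total = ΔE₁ + ΔE₂ = 3.023489 + 10.204275 = 13.228 eV

Note: This equals the direct transition 6 → 1: 13.228 eV ✓
Energy is conserved regardless of the path taken.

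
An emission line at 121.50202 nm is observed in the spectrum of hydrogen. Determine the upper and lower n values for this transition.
n = 2 → n = 1

First, find the photon energy from the wavelength (hc = 1239.84 eV·nm):
E = hc/λ = 1239.84 eV·nm / 121.50202 nm = 10.204275 eV

The energy levels of hydrogen satisfy E_n = -13.6057 / n² eV, so an emission n_i → n_f releases
ΔE = 13.6057 × (1/n_f² − 1/n_i²) eV.

Setting ΔE equal to the photon energy:
1/n_f² − 1/n_i² = 10.204275 / 13.6057 = 0.75000000

Since 1/n_i² must be positive, we need 1/n_f² > 0.75000000, i.e. n_f ≤ 1. For each allowed n_f, solve n_i = (1/n_f² − 0.75000000)^(−1/2) and check whether it is a whole number:
  n_f = 1: 1/n_i² = 1.00000000 − 0.75000000 = 0.25000000 → n_i = 2.000  → integer, n_i = 2 ✓

Only n_f = 1 gives an integer upper level, n_i = 2.

The transition is from n = 2 to n = 1 (emission).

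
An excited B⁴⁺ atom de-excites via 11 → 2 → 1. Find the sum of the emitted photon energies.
337.33 eV

The energy levels of B⁴⁺ are E_n = -13.6057 × 5² / n² eV.

First transition (11 → 2):
ΔE₁ = |E_2 - E_11|
ΔE₁ = |-85.03562500 - (-2.81109504)| = 82.22453 eV

Second transition (2 → 1):
ΔE₂ = |E_1 - E_2|
ΔE₂ = |-340.14250000 - (-85.03562500)| = 255.10688 eV

Total energy released:
E_total = ΔE₁ + ΔE₂ = 82.22453 + 255.10688 = 337.33 eV

Note: This equals the direct transition 11 → 1: 337.33 eV ✓
Energy is conserved regardless of the path taken.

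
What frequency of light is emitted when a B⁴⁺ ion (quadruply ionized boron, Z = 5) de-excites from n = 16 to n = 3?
8.81718e+15 Hz

First, find the transition energy:
E_16 = -13.6057 × 5² / 16² = -1.3286816 eV
E_3 = -13.6057 × 5² / 3² = -37.7936111 eV
|ΔE| = |E_3 - E_16| = 36.4649295 eV

Convert to Joules: E = 36.4649295 eV × (1.602177 × 10⁻¹⁹ J/eV) = 5.8423271e-18 J

Using E = hf:
f = E/h = 5.8423271e-18 J / (6.62607 × 10⁻³⁴ J·s)
f = 8.81718e+15 Hz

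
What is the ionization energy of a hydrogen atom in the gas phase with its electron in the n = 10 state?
0.136 eV

The ionization energy is the energy needed to remove the electron completely (n → ∞).

For hydrogen, E_n = -13.6057 eV / n².

At n = 10: E_10 = -13.6057 / 10² = -0.136057 eV
At n = ∞: E_∞ = 0 eV

Ionization energy = E_∞ - E_10 = 0 - (-0.136057) = 0.136057 eV
Ionization energy ≈ 0.136 eV

This is also called the binding energy of the electron in state n = 10.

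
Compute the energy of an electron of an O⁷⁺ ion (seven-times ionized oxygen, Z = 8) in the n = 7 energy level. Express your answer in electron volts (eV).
-17.771 eV

The energy levels of a hydrogen-like atom are given by:
E_n = -13.6057 Z² / n² eV  (with Z = 8 for O⁷⁺)

For n = 7:
E_7 = -13.6057 × 8² / 7²
E_7 = -13.6057 × 64 / 49
E_7 = -17.771 eV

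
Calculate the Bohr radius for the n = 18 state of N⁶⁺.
2.44933 nm (or 24.49334 Å)

The Bohr radius formula is:
r_n = n² a₀ / Z

where a₀ = 0.05291772 nm is the Bohr radius.

For N⁶⁺ (Z = 7) at n = 18:
r_18 = 18² × 0.05291772 nm / 7
r_18 = 324 × 0.05291772 nm / 7
r_18 = 17.145341 nm / 7
r_18 = 2.44933 nm

The electron orbits at approximately 2.44933 nm from the nucleus.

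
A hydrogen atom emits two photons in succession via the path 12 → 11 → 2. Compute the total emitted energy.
3.306941 eV

The energy levels of hydrogen are E_n = -13.6057 / n² eV.

First transition (12 → 11):
ΔE₁ = |E_11 - E_12|
ΔE₁ = |-0.112443801653 - (-0.094484027778)| = 0.017959774 eV

Second transition (11 → 2):
ΔE₂ = |E_2 - E_11|
ΔE₂ = |-3.401425000000 - (-0.112443801653)| = 3.288981198 eV

Total energy released:
E_total = ΔE₁ + ΔE₂ = 0.017959774 + 3.288981198 = 3.306941 eV

Note: This equals the direct transition 12 → 2: 3.306941 eV ✓
Energy is conserved regardless of the path taken.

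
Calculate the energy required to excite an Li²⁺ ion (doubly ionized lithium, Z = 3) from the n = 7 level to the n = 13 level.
1.77 eV

The energy levels of a hydrogen-like atom are E_n = -13.6057 Z² eV / n².

Energy at n = 7: E_7 = -13.6057 × 3² / 7² = -2.49901 eV
Energy at n = 13: E_13 = -13.6057 × 3² / 13² = -0.72456 eV

The excitation energy is the difference:
ΔE = E_13 - E_7
ΔE = -0.72456 - (-2.49901)
ΔE = 1.77 eV

Since this is positive, energy must be absorbed (photon absorption).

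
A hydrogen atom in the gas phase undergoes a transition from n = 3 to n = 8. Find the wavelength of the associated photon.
954.343120 nm

First, find the transition energy using E_n = -13.6057 / n² eV:
E_3 = -13.6057 / 3² = -1.5117444444 eV
E_8 = -13.6057 / 8² = -0.2125890625 eV

Photon energy: |ΔE| = |E_8 - E_3| = 1.2991553819 eV

Convert to wavelength using E = hc/λ with hc = 1239.84 eV·nm:
λ = hc/E = 1239.84 eV·nm / 1.2991553819 eV
λ = 954.343120 nm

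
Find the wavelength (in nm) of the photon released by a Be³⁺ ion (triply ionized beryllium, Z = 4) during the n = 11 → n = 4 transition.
105.01 nm

First, find the transition energy using E_n = -13.6057 Z² / n² eV:
E_11 = -13.6057 × 4² / 11² = -1.79910 eV
E_4 = -13.6057 × 4² / 4² = -13.60570 eV

Photon energy: |ΔE| = |E_4 - E_11| = 11.80660 eV

Convert to wavelength using E = hc/λ with hc = 1239.84 eV·nm:
λ = hc/E = 1239.84 eV·nm / 11.80660 eV
λ = 105.01 nm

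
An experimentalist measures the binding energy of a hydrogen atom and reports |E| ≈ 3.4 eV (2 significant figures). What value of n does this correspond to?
n = 2

The exact energy levels follow E_n = -13.6057 eV / n².

The measured value (-3.4 eV) is reported to only 2 significant figures, so we must test candidate n values and see which one matches to that precision.

Candidate energies:
  n = 1:  E = -13.6057/1² = -13.60570 eV
  n = 2:  E = -13.6057/2² = -3.40143 eV  ← matches
  n = 3:  E = -13.6057/3² = -1.51174 eV
  n = 4:  E = -13.6057/4² = -0.85036 eV

Checking against the measurement of -3.4 eV (2 sig figs), only n = 2 agrees:
E_2 = -3.40143 eV, which rounds to -3.4 eV ✓

Therefore n = 2.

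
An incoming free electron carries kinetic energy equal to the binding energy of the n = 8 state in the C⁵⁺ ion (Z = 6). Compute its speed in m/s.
1.64077e+06 m/s (or 0.55% of c)

The binding energy at n = 8 for C⁵⁺ is:
E_8 = -13.6057 × 6²/8² = -7.65320625 eV
|E_8| = 7.65320625 eV

Convert to Joules:
KE = 7.65320625 eV × (1.602177 × 10⁻¹⁹ J/eV) = 1.2261791e-18 J

Using KE = ½mv²:
v = √(2·KE/m_e)
v = √(2 × 1.2261791e-18 J / 9.10938 × 10⁻³¹ kg)
v = 1.64077e+06 m/s

This is approximately 0.55% the speed of light.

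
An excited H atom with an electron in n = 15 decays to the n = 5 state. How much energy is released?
0.48 eV

The energy levels are E_n = -13.6057 eV / n².

Energy at n = 15: E_15 = -13.6057 / 15² = -0.06047 eV
Energy at n = 5: E_5 = -13.6057 / 5² = -0.54423 eV

For emission (electron falling to lower state), the photon energy is:
E_photon = E_15 - E_5 = |-0.06047 - (-0.54423)|
E_photon = 0.48 eV

This energy is carried away by the emitted photon.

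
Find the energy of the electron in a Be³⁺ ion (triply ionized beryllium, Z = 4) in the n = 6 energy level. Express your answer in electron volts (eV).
-6.05 eV

The energy levels of a hydrogen-like atom are given by:
E_n = -13.6057 Z² / n² eV  (with Z = 4 for Be³⁺)

For n = 6:
E_6 = -13.6057 × 4² / 6²
E_6 = -13.6057 × 16 / 36
E_6 = -6.05 eV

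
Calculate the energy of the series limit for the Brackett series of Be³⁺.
13.6057 eV

The series limit corresponds to the transition from n = ∞ to n = 4.
This is the highest energy (shortest wavelength) transition in the Brackett series.

E_∞ = 0 eV
E_4 = -13.6057 × 4² / 4² = -13.6057 eV

Energy at series limit:
ΔE = E_∞ - E_4 = 0 - (-13.6057) = 13.6057 eV

This energy equals the ionization energy from the n = 4 state of Be³⁺.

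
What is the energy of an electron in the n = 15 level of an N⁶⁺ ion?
-2.96 eV

For hydrogen-like ions, the energy levels scale with Z²:
E_n = -13.6057 Z² / n² eV

For N⁶⁺ (Z = 7) at n = 15:
E_15 = -13.6057 × 7² / 15²
E_15 = -13.6057 × 49 / 225
E_15 = -666.6793 / 225
E_15 = -2.96 eV

The energy is 49 times more negative than hydrogen at the same n due to the stronger nuclear charge.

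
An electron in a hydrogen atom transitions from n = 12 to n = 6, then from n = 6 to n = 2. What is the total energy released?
3.30694 eV

The energy levels of hydrogen are E_n = -13.6057 / n² eV.

First transition (12 → 6):
ΔE₁ = |E_6 - E_12|
ΔE₁ = |-0.37793611111 - (-0.09448402778)| = 0.28345208 eV

Second transition (6 → 2):
ΔE₂ = |E_2 - E_6|
ΔE₂ = |-3.40142500000 - (-0.37793611111)| = 3.02348889 eV

Total energy released:
E_total = ΔE₁ + ΔE₂ = 0.28345208 + 3.02348889 = 3.30694 eV

Note: This equals the direct transition 12 → 2: 3.30694 eV ✓
Energy is conserved regardless of the path taken.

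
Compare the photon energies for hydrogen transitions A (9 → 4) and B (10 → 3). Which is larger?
10 → 3

Calculate the energy for each transition:

Transition 9 → 4:
ΔE₁ = |E_4 - E_9| = |-13.6057/4² - (-13.6057/9²)|
ΔE₁ = |-0.85035625 - (-0.16797160)| = 0.68238 eV

Transition 10 → 3:
ΔE₂ = |E_3 - E_10| = |-13.6057/3² - (-13.6057/10²)|
ΔE₂ = |-1.51174444 - (-0.13605700)| = 1.37569 eV

Since 1.37569 eV > 0.68238 eV, the transition 10 → 3 emits the more energetic photon.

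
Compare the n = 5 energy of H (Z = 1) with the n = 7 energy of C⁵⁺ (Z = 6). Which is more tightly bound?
C⁵⁺ at n = 7 (E = -9.996024 eV)

Using E_n = -13.6057 Z² / n² eV:

H (Z = 1) at n = 5:
E = -13.6057 × 1² / 5² = -13.6057 × 1 / 25 = -0.544228000 eV

C⁵⁺ (Z = 6) at n = 7:
E = -13.6057 × 6² / 7² = -13.6057 × 36 / 49 = -9.996024490 eV

Since -9.996024490 eV < -0.544228000 eV,
C⁵⁺ at n = 7 is more tightly bound (requires more energy to ionize).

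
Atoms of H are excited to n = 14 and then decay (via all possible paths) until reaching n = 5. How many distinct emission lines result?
45

The electron can occupy levels n = 5, 6, ..., 14 during de-excitation — that is m = 14 - 5 + 1 = 10 distinct levels.

The number of distinct spectral lines equals the number of ways to choose 2 of these m levels (each pair gives one possible emission transition):

Number of lines = m(m-1)/2 = 10×9/2 = 45

These correspond to all possible transitions between the 10 levels:
14 → 13, 14 → 12, 14 → 11, 14 → 10, 14 → 9, 14 → 8, 14 → 7, 14 → 6...

Each transition produces a photon with a unique energy (and thus wavelength). This count does not depend on Z.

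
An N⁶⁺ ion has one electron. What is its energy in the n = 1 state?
-666.679300 eV

For hydrogen-like ions, the energy levels scale with Z²:
E_n = -13.6057 Z² / n² eV

For N⁶⁺ (Z = 7) at n = 1:
E_1 = -13.6057 × 7² / 1²
E_1 = -13.6057 × 49 / 1
E_1 = -666.6793 / 1
E_1 = -666.679300 eV

The energy is 49 times more negative than hydrogen at the same n due to the stronger nuclear charge.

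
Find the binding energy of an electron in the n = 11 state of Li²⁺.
1.01 eV

The ionization energy is the energy needed to remove the electron completely (n → ∞).

For a hydrogen-like ion with Z = 3, E_n = -13.6057 Z² / n² eV.

At n = 11: E_11 = -13.6057 × 3² / 11² = -1.01199 eV
At n = ∞: E_∞ = 0 eV

Ionization energy = E_∞ - E_11 = 0 - (-1.01199) = 1.01199 eV
Ionization energy ≈ 1.01 eV

This is also called the binding energy of the electron in state n = 11.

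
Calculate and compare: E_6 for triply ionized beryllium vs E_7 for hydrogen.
Be³⁺ at n = 6 (E = -6.04698 eV)

Using E_n = -13.6057 Z² / n² eV:

Be³⁺ (Z = 4) at n = 6:
E = -13.6057 × 4² / 6² = -13.6057 × 16 / 36 = -6.04697778 eV

H (Z = 1) at n = 7:
E = -13.6057 × 1² / 7² = -13.6057 × 1 / 49 = -0.27766735 eV

Since -6.04697778 eV < -0.27766735 eV,
Be³⁺ at n = 6 is more tightly bound (requires more energy to ionize).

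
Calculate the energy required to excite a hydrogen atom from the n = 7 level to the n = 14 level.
0.21 eV

The energy levels of a hydrogen-like atom are E_n = -13.6057 eV / n².

Energy at n = 7: E_7 = -13.6057 / 7² = -0.27767 eV
Energy at n = 14: E_14 = -13.6057 / 14² = -0.06942 eV

The excitation energy is the difference:
ΔE = E_14 - E_7
ΔE = -0.06942 - (-0.27767)
ΔE = 0.21 eV

Since this is positive, energy must be absorbed (photon absorption).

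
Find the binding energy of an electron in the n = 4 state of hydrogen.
0.85036 eV

The ionization energy is the energy needed to remove the electron completely (n → ∞).

For hydrogen, E_n = -13.6057 eV / n².

At n = 4: E_4 = -13.6057 / 4² = -0.85035625 eV
At n = ∞: E_∞ = 0 eV

Ionization energy = E_∞ - E_4 = 0 - (-0.85035625) = 0.85035625 eV
Ionization energy ≈ 0.85036 eV

This is also called the binding energy of the electron in state n = 4.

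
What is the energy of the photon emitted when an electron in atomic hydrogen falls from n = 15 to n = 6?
0.32 eV

The energy levels are E_n = -13.6057 eV / n².

Energy at n = 15: E_15 = -13.6057 / 15² = -0.06047 eV
Energy at n = 6: E_6 = -13.6057 / 6² = -0.37794 eV

For emission (electron falling to lower state), the photon energy is:
E_photon = E_15 - E_6 = |-0.06047 - (-0.37794)|
E_photon = 0.32 eV

This energy is carried away by the emitted photon.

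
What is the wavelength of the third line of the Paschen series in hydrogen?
1093.52 nm

The lines of a series are numbered from the longest wavelength (smallest ΔE) outward; the third line is the transition from n = n_f + 3 to n_f.
The Paschen series has all transitions ending at n_f = 3.

For H, the third line (γ-line) is the jump from n = 6 to n = 3:
E_6 = -13.6057 / 6² = -0.3779361 eV
E_3 = -13.6057 / 3² = -1.5117444 eV
ΔE = E_6 - E_3 = 1.1338083 eV

λ = hc/E = 1239.84 eV·nm / 1.1338083 eV
λ = 1093.52 nm

This is the γ-line of the Paschen series in H.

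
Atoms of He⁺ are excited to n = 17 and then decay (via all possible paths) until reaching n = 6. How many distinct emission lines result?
66

The electron can occupy levels n = 6, 7, ..., 17 during de-excitation — that is m = 17 - 6 + 1 = 12 distinct levels.

The number of distinct spectral lines equals the number of ways to choose 2 of these m levels (each pair gives one possible emission transition):

Number of lines = m(m-1)/2 = 12×11/2 = 66

These correspond to all possible transitions between the 12 levels:
17 → 16, 17 → 15, 17 → 14, 17 → 13, 17 → 12, 17 → 11, 17 → 10, 17 → 9...

Each transition produces a photon with a unique energy (and thus wavelength). This count does not depend on Z.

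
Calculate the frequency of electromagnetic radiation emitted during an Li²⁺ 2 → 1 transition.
2.2206e+16 Hz

First, find the transition energy:
E_2 = -13.6057 × 3² / 2² = -30.612825 eV
E_1 = -13.6057 × 3² / 1² = -122.451300 eV
|ΔE| = |E_1 - E_2| = 91.838475 eV

Convert to Joules: E = 91.838475 eV × (1.602177 × 10⁻¹⁹ J/eV) = 1.471415e-17 J

Using E = hf:
f = E/h = 1.471415e-17 J / (6.62607 × 10⁻³⁴ J·s)
f = 2.2206e+16 Hz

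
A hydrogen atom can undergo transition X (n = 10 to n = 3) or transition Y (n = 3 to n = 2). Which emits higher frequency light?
3 → 2

Calculate the energy for each transition:

Transition 10 → 3:
ΔE₁ = |E_3 - E_10| = |-13.6057/3² - (-13.6057/10²)|
ΔE₁ = |-1.511744444444 - (-0.136057000000)| = 1.375687444 eV

Transition 3 → 2:
ΔE₂ = |E_2 - E_3| = |-13.6057/2² - (-13.6057/3²)|
ΔE₂ = |-3.401425000000 - (-1.511744444444)| = 1.889680556 eV

Since 1.889680556 eV > 1.375687444 eV, the transition 3 → 2 emits the more energetic photon.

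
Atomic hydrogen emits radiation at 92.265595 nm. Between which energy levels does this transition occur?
n = 9 → n = 1

First, find the photon energy from the wavelength (hc = 1239.84 eV·nm):
E = hc/λ = 1239.84 eV·nm / 92.265595 nm = 13.437728 eV

The energy levels of hydrogen satisfy E_n = -13.6057 / n² eV, so an emission n_i → n_f releases
ΔE = 13.6057 × (1/n_f² − 1/n_i²) eV.

Setting ΔE equal to the photon energy:
1/n_f² − 1/n_i² = 13.437728 / 13.6057 = 0.98765429

Since 1/n_i² must be positive, we need 1/n_f² > 0.98765429, i.e. n_f ≤ 1. For each allowed n_f, solve n_i = (1/n_f² − 0.98765429)^(−1/2) and check whether it is a whole number:
  n_f = 1: 1/n_i² = 1.00000000 − 0.98765429 = 0.01234571 → n_i = 9.000  → integer, n_i = 9 ✓

Only n_f = 1 gives an integer upper level, n_i = 9.

The transition is from n = 9 to n = 1 (emission).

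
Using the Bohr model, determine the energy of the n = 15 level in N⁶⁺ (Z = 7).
-2.96302 eV

For hydrogen-like ions, the energy levels scale with Z²:
E_n = -13.6057 Z² / n² eV

For N⁶⁺ (Z = 7) at n = 15:
E_15 = -13.6057 × 7² / 15²
E_15 = -13.6057 × 49 / 225
E_15 = -666.6793 / 225
E_15 = -2.96302 eV

The energy is 49 times more negative than hydrogen at the same n due to the stronger nuclear charge.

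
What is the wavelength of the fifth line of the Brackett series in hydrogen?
1816.92248 nm

The lines of a series are numbered from the longest wavelength (smallest ΔE) outward; the fifth line is the transition from n = n_f + 5 to n_f.
The Brackett series has all transitions ending at n_f = 4.

For H, the fifth line (ε-line) is the jump from n = 9 to n = 4:
E_9 = -13.6057 / 9² = -0.16797160494 eV
E_4 = -13.6057 / 4² = -0.85035625000 eV
ΔE = E_9 - E_4 = 0.68238464506 eV

λ = hc/E = 1239.84 eV·nm / 0.68238464506 eV
λ = 1816.92248 nm

This is the ε-line of the Brackett series in H.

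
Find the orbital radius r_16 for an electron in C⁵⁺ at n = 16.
2.257823 nm (or 22.578228 Å)

The Bohr radius formula is:
r_n = n² a₀ / Z

where a₀ = 0.052917721 nm is the Bohr radius.

For C⁵⁺ (Z = 6) at n = 16:
r_16 = 16² × 0.052917721 nm / 6
r_16 = 256 × 0.052917721 nm / 6
r_16 = 13.5469366 nm / 6
r_16 = 2.257823 nm

The electron orbits at approximately 2.257823 nm from the nucleus.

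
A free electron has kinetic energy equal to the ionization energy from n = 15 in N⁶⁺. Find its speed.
1.02092e+06 m/s (or 0.340543% of c)

The binding energy at n = 15 for N⁶⁺ is:
E_15 = -13.6057 × 7²/15² = -2.96301911 eV
|E_15| = 2.96301911 eV

Convert to Joules:
KE = 2.96301911 eV × (1.602177 × 10⁻¹⁹ J/eV) = 4.7472811e-19 J

Using KE = ½mv²:
v = √(2·KE/m_e)
v = √(2 × 4.7472811e-19 J / 9.10938 × 10⁻³¹ kg)
v = 1.02092e+06 m/s

This is approximately 0.340543% the speed of light.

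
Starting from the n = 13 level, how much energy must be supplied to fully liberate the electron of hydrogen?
0.080507 eV

The ionization energy is the energy needed to remove the electron completely (n → ∞).

For hydrogen, E_n = -13.6057 eV / n².

At n = 13: E_13 = -13.6057 / 13² = -0.080507101 eV
At n = ∞: E_∞ = 0 eV

Ionization energy = E_∞ - E_13 = 0 - (-0.080507101) = 0.080507101 eV
Ionization energy ≈ 0.080507 eV

This is also called the binding energy of the electron in state n = 13.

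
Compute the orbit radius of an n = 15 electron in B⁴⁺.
2.38130 nm (or 23.81297 Å)

The Bohr radius formula is:
r_n = n² a₀ / Z

where a₀ = 0.05291772 nm is the Bohr radius.

For B⁴⁺ (Z = 5) at n = 15:
r_15 = 15² × 0.05291772 nm / 5
r_15 = 225 × 0.05291772 nm / 5
r_15 = 11.906487 nm / 5
r_15 = 2.38130 nm

The electron orbits at approximately 2.38130 nm from the nucleus.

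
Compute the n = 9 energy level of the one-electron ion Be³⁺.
-2.69 eV

For hydrogen-like ions, the energy levels scale with Z²:
E_n = -13.6057 Z² / n² eV

For Be³⁺ (Z = 4) at n = 9:
E_9 = -13.6057 × 4² / 9²
E_9 = -13.6057 × 16 / 81
E_9 = -217.6912 / 81
E_9 = -2.69 eV

The energy is 16 times more negative than hydrogen at the same n due to the stronger nuclear charge.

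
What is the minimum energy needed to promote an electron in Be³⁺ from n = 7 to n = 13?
3.15 eV

The energy levels of a hydrogen-like atom are E_n = -13.6057 Z² eV / n².

Energy at n = 7: E_7 = -13.6057 × 4² / 7² = -4.44268 eV
Energy at n = 13: E_13 = -13.6057 × 4² / 13² = -1.28811 eV

The excitation energy is the difference:
ΔE = E_13 - E_7
ΔE = -1.28811 - (-4.44268)
ΔE = 3.15 eV

Since this is positive, energy must be absorbed (photon absorption).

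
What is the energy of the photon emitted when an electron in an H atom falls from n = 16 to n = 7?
0.22 eV

The energy levels are E_n = -13.6057 eV / n².

Energy at n = 16: E_16 = -13.6057 / 16² = -0.05315 eV
Energy at n = 7: E_7 = -13.6057 / 7² = -0.27767 eV

For emission (electron falling to lower state), the photon energy is:
E_photon = E_16 - E_7 = |-0.05315 - (-0.27767)|
E_photon = 0.22 eV

This energy is carried away by the emitted photon.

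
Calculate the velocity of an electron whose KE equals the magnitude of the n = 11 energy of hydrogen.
1.989e+05 m/s (or 0.066340% of c)

The binding energy at n = 11 for hydrogen is:
E_11 = -13.6057/11² = -0.11244380 eV
|E_11| = 0.11244380 eV

Convert to Joules:
KE = 0.11244380 eV × (1.602177 × 10⁻¹⁹ J/eV) = 1.80155e-20 J

Using KE = ½mv²:
v = √(2·KE/m_e)
v = √(2 × 1.80155e-20 J / 9.10938 × 10⁻³¹ kg)
v = 1.989e+05 m/s

This is approximately 0.066340% the speed of light.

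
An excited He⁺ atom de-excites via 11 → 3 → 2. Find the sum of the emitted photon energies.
13.155925 eV

The energy levels of He⁺ are E_n = -13.6057 × 2² / n² eV.

First transition (11 → 3):
ΔE₁ = |E_3 - E_11|
ΔE₁ = |-6.046977777778 - (-0.449775206612)| = 5.597202571 eV

Second transition (3 → 2):
ΔE₂ = |E_2 - E_3|
ΔE₂ = |-13.605700000000 - (-6.046977777778)| = 7.558722222 eV

Total energy released:
E_total = ΔE₁ + ΔE₂ = 5.597202571 + 7.558722222 = 13.155925 eV

Note: This equals the direct transition 11 → 2: 13.155925 eV ✓
Energy is conserved regardless of the path taken.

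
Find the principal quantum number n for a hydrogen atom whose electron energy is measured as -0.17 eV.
n = 9

The exact energy levels follow E_n = -13.6057 eV / n².

The measured value (-0.17 eV) is reported to only 2 significant figures, so we must test candidate n values and see which one matches to that precision.

Candidate energies:
  n = 7:  E = -13.6057/7² = -0.277667 eV
  n = 8:  E = -13.6057/8² = -0.212589 eV
  n = 9:  E = -13.6057/9² = -0.167972 eV  ← matches
  n = 10:  E = -13.6057/10² = -0.136057 eV
  n = 11:  E = -13.6057/11² = -0.112444 eV

Checking against the measurement of -0.17 eV (2 sig figs), only n = 9 agrees:
E_9 = -0.167972 eV, which rounds to -0.17 eV ✓

Therefore n = 9.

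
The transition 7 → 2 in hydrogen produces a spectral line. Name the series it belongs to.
Balmer series

The spectral series in hydrogen are named based on the final (lower) energy level:
- Lyman series: n_final = 1 (ultraviolet)
- Balmer series: n_final = 2 (visible/near-UV)
- Paschen series: n_final = 3 (infrared)
- Brackett series: n_final = 4 (infrared)
- Pfund series: n_final = 5 (far infrared)

Since this transition ends at n = 2, it belongs to the Balmer series.

For reference, this 7 → 2 line has photon energy
ΔE = 13.6057 eV × (1/2² - 1/7²) = 3.1237577 eV,
corresponding to wavelength λ = hc/ΔE = 1239.84 eV·nm / 3.1237577 eV = 396.907 nm in the visible/near-UV region.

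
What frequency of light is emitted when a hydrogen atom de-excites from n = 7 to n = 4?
1.385e+14 Hz

First, find the transition energy:
E_7 = -13.6057 / 7² = -0.2776673 eV
E_4 = -13.6057 / 4² = -0.8503563 eV
|ΔE| = |E_4 - E_7| = 0.5726890 eV

Convert to Joules: E = 0.5726890 eV × (1.602177 × 10⁻¹⁹ J/eV) = 9.17549e-20 J

Using E = hf:
f = E/h = 9.17549e-20 J / (6.62607 × 10⁻³⁴ J·s)
f = 1.385e+14 Hz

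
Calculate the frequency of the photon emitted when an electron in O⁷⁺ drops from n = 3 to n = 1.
1.87e+17 Hz

First, find the transition energy:
E_3 = -13.6057 × 8² / 3² = -96.75164444 eV
E_1 = -13.6057 × 8² / 1² = -870.76480000 eV
|ΔE| = |E_1 - E_3| = 774.01315556 eV

Convert to Joules: E = 774.01315556 eV × (1.602177 × 10⁻¹⁹ J/eV) = 1.2401e-16 J

Using E = hf:
f = E/h = 1.2401e-16 J / (6.62607 × 10⁻³⁴ J·s)
f = 1.87e+17 Hz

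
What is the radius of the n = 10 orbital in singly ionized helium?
2.64589 nm (or 26.45886 Å)

The Bohr radius formula is:
r_n = n² a₀ / Z

where a₀ = 0.05291772 nm is the Bohr radius.

For He⁺ (Z = 2) at n = 10:
r_10 = 10² × 0.05291772 nm / 2
r_10 = 100 × 0.05291772 nm / 2
r_10 = 5.291772 nm / 2
r_10 = 2.64589 nm

The electron orbits at approximately 2.64589 nm from the nucleus.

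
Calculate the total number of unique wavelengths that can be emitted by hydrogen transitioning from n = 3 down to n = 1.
3

The electron can occupy levels n = 1, 2, ..., 3 during de-excitation — that is m = 3 - 1 + 1 = 3 distinct levels.

The number of distinct spectral lines equals the number of ways to choose 2 of these m levels (each pair gives one possible emission transition):

Number of lines = m(m-1)/2 = 3×2/2 = 3

These correspond to all possible transitions between the 3 levels:
3 → 2, 3 → 1, 2 → 1

Each transition produces a photon with a unique energy (and thus wavelength). This count does not depend on Z.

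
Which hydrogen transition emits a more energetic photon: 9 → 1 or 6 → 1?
9 → 1

Calculate the energy for each transition:

Transition 9 → 1:
ΔE₁ = |E_1 - E_9| = |-13.6057/1² - (-13.6057/9²)|
ΔE₁ = |-13.605700000 - (-0.167971605)| = 13.437728 eV

Transition 6 → 1:
ΔE₂ = |E_1 - E_6| = |-13.6057/1² - (-13.6057/6²)|
ΔE₂ = |-13.605700000 - (-0.377936111)| = 13.227764 eV

Since 13.437728 eV > 13.227764 eV, the transition 9 → 1 emits the more energetic photon.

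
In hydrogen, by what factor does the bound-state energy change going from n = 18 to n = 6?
9.0000

Using E_n = -13.6057 Z² / n² eV with Z = 1:

E_6 = -13.6057 / 6² = -13.6057 / 36 = -0.3779361111 eV
E_18 = -13.6057 / 18² = -13.6057 / 324 = -0.0419929012 eV

The ratio is:
E_6/E_18 = (-0.3779361111) / (-0.0419929012)
E_6/E_18 = (-13.6057/36) / (-13.6057/324)
E_6/E_18 = 324/36
E_6/E_18 = 9.0000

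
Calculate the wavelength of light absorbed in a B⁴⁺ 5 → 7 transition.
186.04996 nm

First, find the transition energy using E_n = -13.6057 Z² / n² eV:
E_5 = -13.6057 × 5² / 5² = -13.605700000 eV
E_7 = -13.6057 × 5² / 7² = -6.941683673 eV

Photon energy: |ΔE| = |E_7 - E_5| = 6.664016327 eV

Convert to wavelength using E = hc/λ with hc = 1239.84 eV·nm:
λ = hc/E = 1239.84 eV·nm / 6.664016327 eV
λ = 186.04996 nm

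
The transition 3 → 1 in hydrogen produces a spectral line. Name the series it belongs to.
Lyman series

The spectral series in hydrogen are named based on the final (lower) energy level:
- Lyman series: n_final = 1 (ultraviolet)
- Balmer series: n_final = 2 (visible/near-UV)
- Paschen series: n_final = 3 (infrared)
- Brackett series: n_final = 4 (infrared)
- Pfund series: n_final = 5 (far infrared)

Since this transition ends at n = 1, it belongs to the Lyman series.

For reference, this 3 → 1 line has photon energy
ΔE = 13.6057 eV × (1/1² - 1/3²) = 12.0939556 eV,
corresponding to wavelength λ = hc/ΔE = 1239.84 eV·nm / 12.0939556 eV = 102.5173 nm in the ultraviolet region.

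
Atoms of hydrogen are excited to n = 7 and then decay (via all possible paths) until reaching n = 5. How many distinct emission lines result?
3

The electron can occupy levels n = 5, 6, ..., 7 during de-excitation — that is m = 7 - 5 + 1 = 3 distinct levels.

The number of distinct spectral lines equals the number of ways to choose 2 of these m levels (each pair gives one possible emission transition):

Number of lines = m(m-1)/2 = 3×2/2 = 3

These correspond to all possible transitions between the 3 levels:
7 → 6, 7 → 5, 6 → 5

Each transition produces a photon with a unique energy (and thus wavelength). This count does not depend on Z.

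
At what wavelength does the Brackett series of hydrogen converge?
1458.02421 nm

The series limit corresponds to the transition from n = ∞ to n = 4.
This is the highest energy (shortest wavelength) transition in the Brackett series.

E_∞ = 0 eV
E_4 = -13.6057 / 4² = -0.85035625000 eV

Energy at series limit:
ΔE = E_∞ - E_4 = 0 - (-0.85035625000) = 0.85035625000 eV
λ = hc/E = 1239.84 eV·nm / 0.85035625000 eV = 1458.02421 nm

This energy equals the ionization energy from the n = 4 state of hydrogen.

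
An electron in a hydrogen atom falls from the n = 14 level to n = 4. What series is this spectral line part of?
Brackett series

The spectral series in hydrogen are named based on the final (lower) energy level:
- Lyman series: n_final = 1 (ultraviolet)
- Balmer series: n_final = 2 (visible/near-UV)
- Paschen series: n_final = 3 (infrared)
- Brackett series: n_final = 4 (infrared)
- Pfund series: n_final = 5 (far infrared)

Since this transition ends at n = 4, it belongs to the Brackett series.

For reference, this 14 → 4 line has photon energy
ΔE = 13.6057 eV × (1/4² - 1/14²) = 0.78093941327 eV,
corresponding to wavelength λ = hc/ΔE = 1239.84 eV·nm / 0.78093941327 eV = 1587.62636 nm in the infrared region.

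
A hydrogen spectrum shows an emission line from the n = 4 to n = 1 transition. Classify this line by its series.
Lyman series

The spectral series in hydrogen are named based on the final (lower) energy level:
- Lyman series: n_final = 1 (ultraviolet)
- Balmer series: n_final = 2 (visible/near-UV)
- Paschen series: n_final = 3 (infrared)
- Brackett series: n_final = 4 (infrared)
- Pfund series: n_final = 5 (far infrared)

Since this transition ends at n = 1, it belongs to the Lyman series.

For reference, this 4 → 1 line has photon energy
ΔE = 13.6057 eV × (1/1² - 1/4²) = 12.7553 eV,
corresponding to wavelength λ = hc/ΔE = 1239.84 eV·nm / 12.7553 eV = 97.20 nm in the ultraviolet region.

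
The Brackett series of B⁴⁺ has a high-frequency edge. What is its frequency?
5.14038e+15 Hz

The series limit corresponds to the transition from n = ∞ to n = 4.
This is the highest energy (shortest wavelength) transition in the Brackett series.

E_∞ = 0 eV
E_4 = -13.6057 × 5² / 4² = -21.25890625 eV

Energy at series limit:
ΔE = E_∞ - E_4 = 0 - (-21.25890625) = 21.25890625 eV
E = 21.25890625 eV × (1.602177 × 10⁻¹⁹ J/eV) = 3.4060531e-18 J
f = E/h = 3.4060531e-18 J / (6.62607 × 10⁻³⁴ J·s) = 5.14038e+15 Hz

This energy equals the ionization energy from the n = 4 state of B⁴⁺.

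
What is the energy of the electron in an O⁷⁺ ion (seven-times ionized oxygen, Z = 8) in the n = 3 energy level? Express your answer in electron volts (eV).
-96.752 eV

The energy levels of a hydrogen-like atom are given by:
E_n = -13.6057 Z² / n² eV  (with Z = 8 for O⁷⁺)

For n = 3:
E_3 = -13.6057 × 8² / 3²
E_3 = -13.6057 × 64 / 9
E_3 = -96.752 eV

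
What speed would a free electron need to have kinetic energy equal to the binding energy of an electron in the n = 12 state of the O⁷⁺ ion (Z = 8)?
1.458e+06 m/s (or 0.486% of c)

The binding energy at n = 12 for O⁷⁺ is:
E_12 = -13.6057 × 8²/12² = -6.046978 eV
|E_12| = 6.046978 eV

Convert to Joules:
KE = 6.046978 eV × (1.602177 × 10⁻¹⁹ J/eV) = 9.68833e-19 J

Using KE = ½mv²:
v = √(2·KE/m_e)
v = √(2 × 9.68833e-19 J / 9.10938 × 10⁻³¹ kg)
v = 1.458e+06 m/s

This is approximately 0.486% the speed of light.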